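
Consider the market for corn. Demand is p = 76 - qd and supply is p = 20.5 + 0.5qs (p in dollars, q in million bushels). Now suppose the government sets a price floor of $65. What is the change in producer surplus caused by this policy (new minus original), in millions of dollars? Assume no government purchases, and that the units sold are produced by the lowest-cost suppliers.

117

Rearranging demand gives qd = 76 - p; rearranging supply gives qs = 2p - 41. Without the control the market clears where 76 - p = 2p - 41, i.e. p* = 39 and q* = 37.
The floor of 65 is above the equilibrium price 39, so it binds.
At p = 65: qd = 76 - 65 = 11 and qs = 2·65 - 41 = 89.
Producer surplus without the control is ½ · (39 - 20.5) · 37 = 342.25.
With the floor, 11 units are sold at 65. The supply price at q = 11 is 26, so PS = ½ · [(65 - 20.5) + (65 - 26)] · 11 = 459.25.
Change in producer surplus = 459.25 - 342.25 = 117.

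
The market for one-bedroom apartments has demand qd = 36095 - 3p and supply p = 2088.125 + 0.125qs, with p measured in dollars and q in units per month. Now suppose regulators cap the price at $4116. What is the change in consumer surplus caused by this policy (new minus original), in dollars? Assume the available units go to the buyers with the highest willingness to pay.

Rearranging supply gives qs = 8p - 16705. Equilibrium: 36095 - 3p = 8p - 16705, so 52800 = 11p and p* = 4800, q* = 21695.
Since 4116 < 4800, the ceiling is binding.
At p = 4116: qd = 36095 - 3·4116 = 23747 and qs = 8·4116 - 16705 = 16223.
Consumer surplus without the control is ½ · (36095/3 - 4800) · 21695 = 470673025/6.
With the ceiling, 16223 units are sold at 4116 (assume they go to the highest-value buyers). The demand price at q = 16223 is 6624, so CS = ½ · [(36095/3 - 4116) + (6624 - 4116)] · 16223 = 507309433/6.
Change in consumer surplus = 507309433/6 - 470673025/6 = 6106068.

6106068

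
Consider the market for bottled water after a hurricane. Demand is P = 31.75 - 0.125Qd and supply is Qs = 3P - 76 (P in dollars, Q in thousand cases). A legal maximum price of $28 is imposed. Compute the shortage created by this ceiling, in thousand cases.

Rearranging demand gives Qd = 254 - 8P. Setting quantity demanded equal to quantity supplied, 254 - 8P = 3P - 76, gives P* = 30 and Q* = 14.
The ceiling of 28 is below the equilibrium price 30, so it binds.
At P = 28: Qd = 254 - 8·28 = 30 and Qs = 3·28 - 76 = 8.
Shortage = Qd - Qs = 30 - 8 = 22.

22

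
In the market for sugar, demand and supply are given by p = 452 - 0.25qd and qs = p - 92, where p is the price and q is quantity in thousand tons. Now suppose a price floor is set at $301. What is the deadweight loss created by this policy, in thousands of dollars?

Rearranging demand gives qd = 1808 - 4p. Setting quantity demanded equal to quantity supplied, 1808 - 4p = p - 92, gives p* = 380 and q* = 288.
The floor of 301 is below the equilibrium price 380, so it is not binding; the market clears at p* = 380, q* = 288.
Since the control does not bind, no trades are prevented and deadweight loss is zero.

0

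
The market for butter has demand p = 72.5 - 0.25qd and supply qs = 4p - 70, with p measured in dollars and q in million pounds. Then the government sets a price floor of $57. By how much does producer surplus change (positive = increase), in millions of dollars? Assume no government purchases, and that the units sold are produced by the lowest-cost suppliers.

Rearranging demand gives qd = 290 - 4p. In a free market, 290 - 4p = 4p - 70 gives the equilibrium p* = 45, q* = 110.
Since 57 > 45, the floor is binding.
At p = 57: qd = 290 - 4·57 = 62 and qs = 4·57 - 70 = 158.
Producer surplus without the control is ½ · (45 - 17.5) · 110 = 1512.5.
With the floor, 62 units are sold at 57. The supply price at q = 62 is 33, so PS = ½ · [(57 - 17.5) + (57 - 33)] · 62 = 1968.5.
Change in producer surplus = 1968.5 - 1512.5 = 456.

456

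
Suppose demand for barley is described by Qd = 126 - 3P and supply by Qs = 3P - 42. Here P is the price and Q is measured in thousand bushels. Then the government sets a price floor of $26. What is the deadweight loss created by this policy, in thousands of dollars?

0

Setting quantity demanded equal to quantity supplied, 126 - 3P = 3P - 42, gives P* = 28 and Q* = 42.
Since 26 is below P* = 28, the floor does not bind and the free-market outcome prevails.
Since the control does not bind, no trades are prevented and deadweight loss is zero.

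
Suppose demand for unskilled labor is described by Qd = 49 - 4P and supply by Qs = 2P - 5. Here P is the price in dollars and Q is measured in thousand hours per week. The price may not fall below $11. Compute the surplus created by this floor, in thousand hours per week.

12

Equilibrium: 49 - 4P = 2P - 5, so 54 = 6P and P* = 9, Q* = 13.
Because the floor (11) lies above the market-clearing price, it is binding.
At P = 11: Qd = 49 - 4·11 = 5 and Qs = 2·11 - 5 = 17.
Surplus = Qs - Qd = 17 - 5 = 12.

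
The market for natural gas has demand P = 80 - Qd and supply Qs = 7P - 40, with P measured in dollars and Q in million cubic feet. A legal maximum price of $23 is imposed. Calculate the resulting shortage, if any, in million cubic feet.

Rearranging demand gives Qd = 80 - P. Equilibrium: 80 - P = 7P - 40, so 120 = 8P and P* = 15, Q* = 65.
The ceiling of 23 is above the equilibrium price 15, so it is not binding; the market clears at P* = 15, Q* = 65.
Since the control does not bind, there is no shortage.

0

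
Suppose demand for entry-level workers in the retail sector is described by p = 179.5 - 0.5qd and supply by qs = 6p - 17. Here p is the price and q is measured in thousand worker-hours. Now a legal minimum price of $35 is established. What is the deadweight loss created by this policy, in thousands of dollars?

Rearranging demand gives qd = 359 - 2p. Equilibrium: 359 - 2p = 6p - 17, so 376 = 8p and p* = 47, q* = 265.
Since 35 is below p* = 47, the floor does not bind and the free-market outcome prevails.
Since the control does not bind, no trades are prevented and deadweight loss is zero.

0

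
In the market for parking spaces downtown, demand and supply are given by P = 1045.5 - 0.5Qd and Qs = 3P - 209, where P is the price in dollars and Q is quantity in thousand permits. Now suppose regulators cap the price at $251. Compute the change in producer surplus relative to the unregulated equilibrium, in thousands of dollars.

-179217.5

Rearranging demand gives Qd = 2091 - 2P. Equilibrium: 2091 - 2P = 3P - 209, so 2300 = 5P and P* = 460, Q* = 1171.
Since 251 < 460, the ceiling is binding.
At P = 251: Qd = 2091 - 2·251 = 1589 and Qs = 3·251 - 209 = 544.
Producer surplus without the control is ½ · (460 - 209/3) · 1171 = 1371241/6.
With the ceiling, producers sell 544 units at 251, so PS = ½ · (251 - 209/3) · 544 = 147968/3.
Change in producer surplus = 147968/3 - 1371241/6 = -179217.5.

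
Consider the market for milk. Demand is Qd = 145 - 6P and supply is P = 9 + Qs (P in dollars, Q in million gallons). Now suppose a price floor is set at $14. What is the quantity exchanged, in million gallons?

13

Rearranging supply gives Qs = P - 9. Setting quantity demanded equal to quantity supplied, 145 - 6P = P - 9, gives P* = 22 and Q* = 13.
Since 14 is below P* = 22, the floor does not bind and the free-market outcome prevails.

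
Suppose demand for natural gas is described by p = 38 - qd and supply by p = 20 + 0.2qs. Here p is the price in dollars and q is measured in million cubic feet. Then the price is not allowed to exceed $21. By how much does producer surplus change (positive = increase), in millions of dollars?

Rearranging demand gives qd = 38 - p; rearranging supply gives qs = 5p - 100. Equilibrium: 38 - p = 5p - 100, so 138 = 6p and p* = 23, q* = 15.
Because the ceiling (21) lies below the market-clearing price, it is binding.
At p = 21: qd = 38 - 21 = 17 and qs = 5·21 - 100 = 5.
Producer surplus without the control is ½ · (23 - 20) · 15 = 22.5.
With the ceiling, producers sell 5 units at 21, so PS = ½ · (21 - 20) · 5 = 2.5.
Change in producer surplus = 2.5 - 22.5 = -20.

-20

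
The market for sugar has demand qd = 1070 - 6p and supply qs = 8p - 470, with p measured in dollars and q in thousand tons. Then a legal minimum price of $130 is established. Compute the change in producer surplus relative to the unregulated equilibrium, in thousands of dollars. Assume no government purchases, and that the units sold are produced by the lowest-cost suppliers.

4900

Equilibrium: 1070 - 6p = 8p - 470, so 1540 = 14p and p* = 110, q* = 410.
The floor of 130 is above the equilibrium price 110, so it binds.
At p = 130: qd = 1070 - 6·130 = 290 and qs = 8·130 - 470 = 570.
Producer surplus without the control is ½ · (110 - 58.75) · 410 = 10506.25.
With the floor, 290 units are sold at 130. The supply price at q = 290 is 95, so PS = ½ · [(130 - 58.75) + (130 - 95)] · 290 = 15406.25.
Change in producer surplus = 15406.25 - 10506.25 = 4900.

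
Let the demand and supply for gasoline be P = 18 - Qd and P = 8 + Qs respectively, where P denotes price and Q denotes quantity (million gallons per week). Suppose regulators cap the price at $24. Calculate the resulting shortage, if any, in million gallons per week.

0

Rearranging demand gives Qd = 18 - P; rearranging supply gives Qs = P - 8. In a free market, 18 - P = P - 8 gives the equilibrium P* = 13, Q* = 5.
Since 24 is above P* = 13, the ceiling does not bind and the free-market outcome prevails.
Since the control does not bind, there is no shortage.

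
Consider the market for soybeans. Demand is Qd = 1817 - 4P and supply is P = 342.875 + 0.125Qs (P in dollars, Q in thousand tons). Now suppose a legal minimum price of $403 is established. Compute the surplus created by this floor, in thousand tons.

Rearranging supply gives Qs = 8P - 2743. In a free market, 1817 - 4P = 8P - 2743 gives the equilibrium P* = 380, Q* = 297.
Because the floor (403) lies above the market-clearing price, it is binding.
At P = 403: Qd = 1817 - 4·403 = 205 and Qs = 8·403 - 2743 = 481.
Surplus = Qs - Qd = 481 - 205 = 276.

276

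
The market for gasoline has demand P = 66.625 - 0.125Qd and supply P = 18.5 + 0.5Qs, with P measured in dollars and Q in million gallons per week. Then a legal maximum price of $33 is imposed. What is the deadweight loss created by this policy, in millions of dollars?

720

Rearranging demand gives Qd = 533 - 8P; rearranging supply gives Qs = 2P - 37. Setting quantity demanded equal to quantity supplied, 533 - 8P = 2P - 37, gives P* = 57 and Q* = 77.
Since 33 < 57, the ceiling is binding.
At P = 33: Qd = 533 - 8·33 = 269 and Qs = 2·33 - 37 = 29.
Quantity traded falls to 29. At Q = 29 the demand price is (533 - 29)/8 = 63 and the supply price is (37 + 29)/2 = 33.
Deadweight loss = ½ · (63 - 33) · (77 - 29) = ½ · 30 · 48 = 720.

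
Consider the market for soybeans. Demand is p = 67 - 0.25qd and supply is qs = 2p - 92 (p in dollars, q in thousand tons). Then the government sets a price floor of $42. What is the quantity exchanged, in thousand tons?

Rearranging demand gives qd = 268 - 4p. Equilibrium: 268 - 4p = 2p - 92, so 360 = 6p and p* = 60, q* = 28.
Since 42 is below p* = 60, the floor does not bind and the free-market outcome prevails.

28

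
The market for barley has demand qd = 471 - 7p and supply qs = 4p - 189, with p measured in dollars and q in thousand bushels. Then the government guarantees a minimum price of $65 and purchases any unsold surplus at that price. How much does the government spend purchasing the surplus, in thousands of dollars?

Setting quantity demanded equal to quantity supplied, 471 - 7p = 4p - 189, gives p* = 60 and q* = 51.
Since 65 > 60, the floor is binding.
At p = 65: qd = 471 - 7·65 = 16 and qs = 4·65 - 189 = 71.
Surplus = qs - qd = 55.
Government expenditure = surplus × support price = 55 × 65 = 3575.

3575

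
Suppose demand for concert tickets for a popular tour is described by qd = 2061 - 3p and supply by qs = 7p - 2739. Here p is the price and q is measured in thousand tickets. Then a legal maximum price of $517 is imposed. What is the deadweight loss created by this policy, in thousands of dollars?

Equilibrium: 2061 - 3p = 7p - 2739, so 4800 = 10p and p* = 480, q* = 621.
The ceiling of 517 is above the equilibrium price 480, so it is not binding; the market clears at p* = 480, q* = 621.
Since the control does not bind, no trades are prevented and deadweight loss is zero.

0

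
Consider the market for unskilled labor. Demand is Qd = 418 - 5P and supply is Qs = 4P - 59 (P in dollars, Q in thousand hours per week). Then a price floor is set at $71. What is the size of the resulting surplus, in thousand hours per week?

Setting quantity demanded equal to quantity supplied, 418 - 5P = 4P - 59, gives P* = 53 and Q* = 153.
The floor of 71 is above the equilibrium price 53, so it binds.
At P = 71: Qd = 418 - 5·71 = 63 and Qs = 4·71 - 59 = 225.
Surplus = Qs - Qd = 225 - 63 = 162.

162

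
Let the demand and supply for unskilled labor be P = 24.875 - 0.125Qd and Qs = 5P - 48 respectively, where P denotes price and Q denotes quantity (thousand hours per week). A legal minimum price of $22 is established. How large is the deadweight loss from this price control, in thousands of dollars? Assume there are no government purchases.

Rearranging demand gives Qd = 199 - 8P. Setting quantity demanded equal to quantity supplied, 199 - 8P = 5P - 48, gives P* = 19 and Q* = 47.
Since 22 > 19, the floor is binding.
At P = 22: Qd = 199 - 8·22 = 23 and Qs = 5·22 - 48 = 62.
Quantity traded falls to 23. At Q = 23 the demand price is (199 - 23)/8 = 22 and the supply price is (48 + 23)/5 = 14.2.
Deadweight loss = ½ · (22 - 14.2) · (47 - 23) = ½ · 7.8 · 24 = 93.6.

93.6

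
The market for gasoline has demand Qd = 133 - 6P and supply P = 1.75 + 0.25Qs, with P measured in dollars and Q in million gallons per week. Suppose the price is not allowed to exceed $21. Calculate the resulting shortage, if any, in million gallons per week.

Rearranging supply gives Qs = 4P - 7. Setting quantity demanded equal to quantity supplied, 133 - 6P = 4P - 7, gives P* = 14 and Q* = 49.
The ceiling of 21 is above the equilibrium price 14, so it is not binding; the market clears at P* = 14, Q* = 49.
Since the control does not bind, there is no shortage.

0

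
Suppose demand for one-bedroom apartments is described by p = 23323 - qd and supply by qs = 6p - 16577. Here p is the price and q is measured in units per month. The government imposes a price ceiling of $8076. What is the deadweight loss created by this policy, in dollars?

Rearranging demand gives qd = 23323 - p. Setting quantity demanded equal to quantity supplied, 23323 - p = 6p - 16577, gives p* = 5700 and q* = 17623.
The ceiling of 8076 is above the equilibrium price 5700, so it is not binding; the market clears at p* = 5700, q* = 17623.
Since the control does not bind, no trades are prevented and deadweight loss is zero.

0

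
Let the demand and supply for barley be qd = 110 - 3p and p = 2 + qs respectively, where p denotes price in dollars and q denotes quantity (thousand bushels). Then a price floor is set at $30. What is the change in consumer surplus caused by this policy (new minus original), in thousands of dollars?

Rearranging supply gives qs = p - 2. Setting quantity demanded equal to quantity supplied, 110 - 3p = p - 2, gives p* = 28 and q* = 26.
Since 30 > 28, the floor is binding.
At p = 30: qd = 110 - 3·30 = 20 and qs = 30 - 2 = 28.
Consumer surplus without the control is ½ · (110/3 - 28) · 26 = 338/3.
With the floor, consumers buy 20 units at 30, so CS = ½ · (110/3 - 30) · 20 = 200/3.
Change in consumer surplus = 200/3 - 338/3 = -46.

-46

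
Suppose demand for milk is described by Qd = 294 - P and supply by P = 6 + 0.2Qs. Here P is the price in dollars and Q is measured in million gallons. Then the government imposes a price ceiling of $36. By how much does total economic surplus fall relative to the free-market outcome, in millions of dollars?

Rearranging supply gives Qs = 5P - 30. In a free market, 294 - P = 5P - 30 gives the equilibrium P* = 54, Q* = 240.
The ceiling of 36 is below the equilibrium price 54, so it binds.
At P = 36: Qd = 294 - 36 = 258 and Qs = 5·36 - 30 = 150.
Quantity traded falls to 150. At Q = 150 the demand price is 294 - 150 = 144 and the supply price is (30 + 150)/5 = 36.
Deadweight loss = ½ · (144 - 36) · (240 - 150) = ½ · 108 · 90 = 4860.

4860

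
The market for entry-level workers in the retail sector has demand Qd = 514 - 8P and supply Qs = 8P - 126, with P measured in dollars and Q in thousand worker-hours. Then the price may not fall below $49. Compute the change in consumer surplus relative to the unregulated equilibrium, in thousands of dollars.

-1422

In a free market, 514 - 8P = 8P - 126 gives the equilibrium P* = 40, Q* = 194.
The floor of 49 is above the equilibrium price 40, so it binds.
At P = 49: Qd = 514 - 8·49 = 122 and Qs = 8·49 - 126 = 266.
Consumer surplus without the control is ½ · (64.25 - 40) · 194 = 2352.25.
With the floor, consumers buy 122 units at 49, so CS = ½ · (64.25 - 49) · 122 = 930.25.
Change in consumer surplus = 930.25 - 2352.25 = -1422.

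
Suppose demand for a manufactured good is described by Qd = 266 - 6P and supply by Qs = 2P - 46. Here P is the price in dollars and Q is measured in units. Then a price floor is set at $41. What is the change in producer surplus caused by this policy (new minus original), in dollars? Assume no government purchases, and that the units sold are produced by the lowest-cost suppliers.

4

Setting quantity demanded equal to quantity supplied, 266 - 6P = 2P - 46, gives P* = 39 and Q* = 32.
The floor of 41 is above the equilibrium price 39, so it binds.
At P = 41: Qd = 266 - 6·41 = 20 and Qs = 2·41 - 46 = 36.
Producer surplus without the control is ½ · (39 - 23) · 32 = 256.
With the floor, 20 units are sold at 41. The supply price at Q = 20 is 33, so PS = ½ · [(41 - 23) + (41 - 33)] · 20 = 260.
Change in producer surplus = 260 - 256 = 4.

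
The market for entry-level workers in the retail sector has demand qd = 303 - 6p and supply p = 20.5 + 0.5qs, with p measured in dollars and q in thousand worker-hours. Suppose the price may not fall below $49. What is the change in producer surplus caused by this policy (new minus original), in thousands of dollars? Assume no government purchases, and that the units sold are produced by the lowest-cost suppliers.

Rearranging supply gives qs = 2p - 41. Equilibrium: 303 - 6p = 2p - 41, so 344 = 8p and p* = 43, q* = 45.
Because the floor (49) lies above the market-clearing price, it is binding.
At p = 49: qd = 303 - 6·49 = 9 and qs = 2·49 - 41 = 57.
Producer surplus without the control is ½ · (43 - 20.5) · 45 = 506.25.
With the floor, 9 units are sold at 49. The supply price at q = 9 is 25, so PS = ½ · [(49 - 20.5) + (49 - 25)] · 9 = 236.25.
Change in producer surplus = 236.25 - 506.25 = -270.

-270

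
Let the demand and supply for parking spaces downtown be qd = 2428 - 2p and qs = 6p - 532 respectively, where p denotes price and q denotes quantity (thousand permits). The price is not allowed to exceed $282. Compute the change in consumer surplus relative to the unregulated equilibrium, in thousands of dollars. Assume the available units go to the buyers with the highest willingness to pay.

32384

Equilibrium: 2428 - 2p = 6p - 532, so 2960 = 8p and p* = 370, q* = 1688.
Because the ceiling (282) lies below the market-clearing price, it is binding.
At p = 282: qd = 2428 - 2·282 = 1864 and qs = 6·282 - 532 = 1160.
Consumer surplus without the control is ½ · (1214 - 370) · 1688 = 712336.
With the ceiling, 1160 units are sold at 282 (assume they go to the highest-value buyers). The demand price at q = 1160 is 634, so CS = ½ · [(1214 - 282) + (634 - 282)] · 1160 = 744720.
Change in consumer surplus = 744720 - 712336 = 32384.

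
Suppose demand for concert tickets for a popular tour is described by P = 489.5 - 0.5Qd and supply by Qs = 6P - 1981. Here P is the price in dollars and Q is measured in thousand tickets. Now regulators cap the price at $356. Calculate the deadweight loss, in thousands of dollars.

Rearranging demand gives Qd = 979 - 2P. Equilibrium: 979 - 2P = 6P - 1981, so 2960 = 8P and P* = 370, Q* = 239.
Since 356 < 370, the ceiling is binding.
At P = 356: Qd = 979 - 2·356 = 267 and Qs = 6·356 - 1981 = 155.
Quantity traded falls to 155. At Q = 155 the demand price is (979 - 155)/2 = 412 and the supply price is (1981 + 155)/6 = 356.
Deadweight loss = ½ · (412 - 356) · (239 - 155) = ½ · 56 · 84 = 2352.

2352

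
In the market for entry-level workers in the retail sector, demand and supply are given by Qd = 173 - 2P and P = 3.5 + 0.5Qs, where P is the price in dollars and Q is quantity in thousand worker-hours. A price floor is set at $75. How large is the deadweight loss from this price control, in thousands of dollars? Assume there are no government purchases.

Rearranging supply gives Qs = 2P - 7. In a free market, 173 - 2P = 2P - 7 gives the equilibrium P* = 45, Q* = 83.
Because the floor (75) lies above the market-clearing price, it is binding.
At P = 75: Qd = 173 - 2·75 = 23 and Qs = 2·75 - 7 = 143.
Quantity traded falls to 23. At Q = 23 the demand price is (173 - 23)/2 = 75 and the supply price is (7 + 23)/2 = 15.
Deadweight loss = ½ · (75 - 15) · (83 - 23) = ½ · 60 · 60 = 1800.

1800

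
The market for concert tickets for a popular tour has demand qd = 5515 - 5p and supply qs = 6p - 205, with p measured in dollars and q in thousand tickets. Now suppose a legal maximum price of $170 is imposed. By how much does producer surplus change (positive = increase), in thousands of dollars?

Setting quantity demanded equal to quantity supplied, 5515 - 5p = 6p - 205, gives p* = 520 and q* = 2915.
Since 170 < 520, the ceiling is binding.
At p = 170: qd = 5515 - 5·170 = 4665 and qs = 6·170 - 205 = 815.
Producer surplus without the control is ½ · (520 - 205/6) · 2915 = 8497225/12.
With the ceiling, producers sell 815 units at 170, so PS = ½ · (170 - 205/6) · 815 = 664225/12.
Change in producer surplus = 664225/12 - 8497225/12 = -652750.

-652750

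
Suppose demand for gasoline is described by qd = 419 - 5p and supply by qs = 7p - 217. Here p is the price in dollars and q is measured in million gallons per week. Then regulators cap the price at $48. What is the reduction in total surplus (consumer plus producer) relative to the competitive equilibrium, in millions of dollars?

210

Without the control the market clears where 419 - 5p = 7p - 217, i.e. p* = 53 and q* = 154.
Because the ceiling (48) lies below the market-clearing price, it is binding.
At p = 48: qd = 419 - 5·48 = 179 and qs = 7·48 - 217 = 119.
Quantity traded falls to 119. At q = 119 the demand price is (419 - 119)/5 = 60 and the supply price is (217 + 119)/7 = 48.
Deadweight loss = ½ · (60 - 48) · (154 - 119) = ½ · 12 · 35 = 210.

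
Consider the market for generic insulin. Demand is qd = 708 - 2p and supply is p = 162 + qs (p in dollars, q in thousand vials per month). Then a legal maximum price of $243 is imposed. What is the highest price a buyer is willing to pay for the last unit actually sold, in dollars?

313.5

Rearranging supply gives qs = p - 162. Equilibrium: 708 - 2p = p - 162, so 870 = 3p and p* = 290, q* = 128.
The ceiling of 243 is below the equilibrium price 290, so it binds.
At p = 243: qd = 708 - 2·243 = 222 and qs = 243 - 162 = 81.
Only 81 units reach the market. On the demand curve, the marginal buyer's willingness to pay at q = 81 is (708 - 81)/2 = 313.5.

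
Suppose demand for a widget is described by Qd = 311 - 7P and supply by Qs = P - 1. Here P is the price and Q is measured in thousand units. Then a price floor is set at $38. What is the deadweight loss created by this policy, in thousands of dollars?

In a free market, 311 - 7P = P - 1 gives the equilibrium P* = 39, Q* = 38.
The floor of 38 is below the equilibrium price 39, so it is not binding; the market clears at P* = 39, Q* = 38.
Since the control does not bind, no trades are prevented and deadweight loss is zero.

0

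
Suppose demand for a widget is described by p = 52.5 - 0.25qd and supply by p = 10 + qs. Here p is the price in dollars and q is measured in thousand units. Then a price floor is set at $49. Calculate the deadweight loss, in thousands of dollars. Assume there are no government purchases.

Rearranging demand gives qd = 210 - 4p; rearranging supply gives qs = p - 10. Without the control the market clears where 210 - 4p = p - 10, i.e. p* = 44 and q* = 34.
The floor of 49 is above the equilibrium price 44, so it binds.
At p = 49: qd = 210 - 4·49 = 14 and qs = 49 - 10 = 39.
Quantity traded falls to 14. At q = 14 the demand price is (210 - 14)/4 = 49 and the supply price is 10 + 14 = 24.
Deadweight loss = ½ · (49 - 24) · (34 - 14) = ½ · 25 · 20 = 250.

250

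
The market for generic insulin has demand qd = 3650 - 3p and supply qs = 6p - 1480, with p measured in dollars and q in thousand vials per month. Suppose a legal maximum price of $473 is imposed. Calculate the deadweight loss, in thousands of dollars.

84681

Equilibrium: 3650 - 3p = 6p - 1480, so 5130 = 9p and p* = 570, q* = 1940.
Since 473 < 570, the ceiling is binding.
At p = 473: qd = 3650 - 3·473 = 2231 and qs = 6·473 - 1480 = 1358.
Quantity traded falls to 1358. At q = 1358 the demand price is (3650 - 1358)/3 = 764 and the supply price is (1480 + 1358)/6 = 473.
Deadweight loss = ½ · (764 - 473) · (1940 - 1358) = ½ · 291 · 582 = 84681.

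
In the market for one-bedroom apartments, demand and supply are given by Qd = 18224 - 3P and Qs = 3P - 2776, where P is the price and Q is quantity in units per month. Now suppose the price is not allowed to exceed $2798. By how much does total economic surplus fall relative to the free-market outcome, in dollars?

Without the control the market clears where 18224 - 3P = 3P - 2776, i.e. P* = 3500 and Q* = 7724.
The ceiling of 2798 is below the equilibrium price 3500, so it binds.
At P = 2798: Qd = 18224 - 3·2798 = 9830 and Qs = 3·2798 - 2776 = 5618.
Quantity traded falls to 5618. At Q = 5618 the demand price is (18224 - 5618)/3 = 4202 and the supply price is (2776 + 5618)/3 = 2798.
Deadweight loss = ½ · (4202 - 2798) · (7724 - 5618) = ½ · 1404 · 2106 = 1478412.

1478412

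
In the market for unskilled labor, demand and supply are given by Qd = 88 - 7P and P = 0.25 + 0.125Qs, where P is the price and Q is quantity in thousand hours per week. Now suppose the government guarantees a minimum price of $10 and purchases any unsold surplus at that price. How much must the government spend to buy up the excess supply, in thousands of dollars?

Rearranging supply gives Qs = 8P - 2. Setting quantity demanded equal to quantity supplied, 88 - 7P = 8P - 2, gives P* = 6 and Q* = 46.
Since 10 > 6, the floor is binding.
At P = 10: Qd = 88 - 7·10 = 18 and Qs = 8·10 - 2 = 78.
Surplus = Qs - Qd = 60.
Government expenditure = surplus × support price = 60 × 10 = 600.

600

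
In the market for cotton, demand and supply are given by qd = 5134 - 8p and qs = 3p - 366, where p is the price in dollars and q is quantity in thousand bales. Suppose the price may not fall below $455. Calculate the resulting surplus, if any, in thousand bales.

0

In a free market, 5134 - 8p = 3p - 366 gives the equilibrium p* = 500, q* = 1134.
The floor of 455 is below the equilibrium price 500, so it is not binding; the market clears at p* = 500, q* = 1134.
Since the control does not bind, there is no surplus.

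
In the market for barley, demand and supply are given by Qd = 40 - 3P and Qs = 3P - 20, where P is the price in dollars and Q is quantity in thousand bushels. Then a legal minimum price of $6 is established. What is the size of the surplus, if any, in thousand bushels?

0

Setting quantity demanded equal to quantity supplied, 40 - 3P = 3P - 20, gives P* = 10 and Q* = 10.
The floor of 6 is below the equilibrium price 10, so it is not binding; the market clears at P* = 10, Q* = 10.
Since the control does not bind, there is no surplus.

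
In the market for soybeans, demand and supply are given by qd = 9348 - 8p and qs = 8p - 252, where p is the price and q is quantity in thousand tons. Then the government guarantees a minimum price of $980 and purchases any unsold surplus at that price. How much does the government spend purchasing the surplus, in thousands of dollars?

Setting quantity demanded equal to quantity supplied, 9348 - 8p = 8p - 252, gives p* = 600 and q* = 4548.
The floor of 980 is above the equilibrium price 600, so it binds.
At p = 980: qd = 9348 - 8·980 = 1508 and qs = 8·980 - 252 = 7588.
Surplus = qs - qd = 6080.
Government expenditure = surplus × support price = 6080 × 980 = 5958400.

5958400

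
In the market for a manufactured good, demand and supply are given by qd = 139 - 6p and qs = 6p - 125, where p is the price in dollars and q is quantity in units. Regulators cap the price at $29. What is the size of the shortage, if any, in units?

0

Setting quantity demanded equal to quantity supplied, 139 - 6p = 6p - 125, gives p* = 22 and q* = 7.
Since 29 is above p* = 22, the ceiling does not bind and the free-market outcome prevails.
Since the control does not bind, there is no shortage.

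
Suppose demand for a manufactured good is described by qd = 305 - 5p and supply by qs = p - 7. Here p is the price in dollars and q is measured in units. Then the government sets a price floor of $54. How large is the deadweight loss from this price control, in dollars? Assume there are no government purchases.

Equilibrium: 305 - 5p = p - 7, so 312 = 6p and p* = 52, q* = 45.
Since 54 > 52, the floor is binding.
At p = 54: qd = 305 - 5·54 = 35 and qs = 54 - 7 = 47.
Quantity traded falls to 35. At q = 35 the demand price is (305 - 35)/5 = 54 and the supply price is 7 + 35 = 42.
Deadweight loss = ½ · (54 - 42) · (45 - 35) = ½ · 12 · 10 = 60.

60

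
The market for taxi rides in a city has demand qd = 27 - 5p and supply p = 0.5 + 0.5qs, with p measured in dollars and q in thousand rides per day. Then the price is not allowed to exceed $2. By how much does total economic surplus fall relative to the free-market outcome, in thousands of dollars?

5.6

Rearranging supply gives qs = 2p - 1. Setting quantity demanded equal to quantity supplied, 27 - 5p = 2p - 1, gives p* = 4 and q* = 7.
Since 2 < 4, the ceiling is binding.
At p = 2: qd = 27 - 5·2 = 17 and qs = 2·2 - 1 = 3.
Quantity traded falls to 3. At q = 3 the demand price is (27 - 3)/5 = 4.8 and the supply price is (1 + 3)/2 = 2.
Deadweight loss = ½ · (4.8 - 2) · (7 - 3) = ½ · 2.8 · 4 = 5.6.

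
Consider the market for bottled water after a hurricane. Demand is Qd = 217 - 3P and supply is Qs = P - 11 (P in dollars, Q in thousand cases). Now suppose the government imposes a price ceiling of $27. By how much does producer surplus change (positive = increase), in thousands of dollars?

-930

Equilibrium: 217 - 3P = P - 11, so 228 = 4P and P* = 57, Q* = 46.
Since 27 < 57, the ceiling is binding.
At P = 27: Qd = 217 - 3·27 = 136 and Qs = 27 - 11 = 16.
Producer surplus without the control is ½ · (57 - 11) · 46 = 1058.
With the ceiling, producers sell 16 units at 27, so PS = ½ · (27 - 11) · 16 = 128.
Change in producer surplus = 128 - 1058 = -930.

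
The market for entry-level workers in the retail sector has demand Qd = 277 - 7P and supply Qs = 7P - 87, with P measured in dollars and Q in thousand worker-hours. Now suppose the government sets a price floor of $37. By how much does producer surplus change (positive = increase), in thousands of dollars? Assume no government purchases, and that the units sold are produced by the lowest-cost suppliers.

Setting quantity demanded equal to quantity supplied, 277 - 7P = 7P - 87, gives P* = 26 and Q* = 95.
The floor of 37 is above the equilibrium price 26, so it binds.
At P = 37: Qd = 277 - 7·37 = 18 and Qs = 7·37 - 87 = 172.
Producer surplus without the control is ½ · (26 - 87/7) · 95 = 9025/14.
With the floor, 18 units are sold at 37. The supply price at Q = 18 is 15, so PS = ½ · [(37 - 87/7) + (37 - 15)] · 18 = 2934/7.
Change in producer surplus = 2934/7 - 9025/14 = -225.5.

-225.5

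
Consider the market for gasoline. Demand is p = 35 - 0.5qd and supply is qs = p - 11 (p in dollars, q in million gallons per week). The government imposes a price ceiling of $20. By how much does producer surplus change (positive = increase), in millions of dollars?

-87.5

Rearranging demand gives qd = 70 - 2p. Without the control the market clears where 70 - 2p = p - 11, i.e. p* = 27 and q* = 16.
Since 20 < 27, the ceiling is binding.
At p = 20: qd = 70 - 2·20 = 30 and qs = 20 - 11 = 9.
Producer surplus without the control is ½ · (27 - 11) · 16 = 128.
With the ceiling, producers sell 9 units at 20, so PS = ½ · (20 - 11) · 9 = 40.5.
Change in producer surplus = 40.5 - 128 = -87.5.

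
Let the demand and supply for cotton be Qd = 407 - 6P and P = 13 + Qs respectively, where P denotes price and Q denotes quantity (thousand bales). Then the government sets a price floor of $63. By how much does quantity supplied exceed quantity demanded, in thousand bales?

Rearranging supply gives Qs = P - 13. In a free market, 407 - 6P = P - 13 gives the equilibrium P* = 60, Q* = 47.
Because the floor (63) lies above the market-clearing price, it is binding.
At P = 63: Qd = 407 - 6·63 = 29 and Qs = 63 - 13 = 50.
Surplus = Qs - Qd = 50 - 29 = 21.

21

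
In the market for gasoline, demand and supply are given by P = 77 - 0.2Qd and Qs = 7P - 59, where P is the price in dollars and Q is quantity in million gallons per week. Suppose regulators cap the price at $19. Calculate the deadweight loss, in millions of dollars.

Rearranging demand gives Qd = 385 - 5P. Equilibrium: 385 - 5P = 7P - 59, so 444 = 12P and P* = 37, Q* = 200.
Since 19 < 37, the ceiling is binding.
At P = 19: Qd = 385 - 5·19 = 290 and Qs = 7·19 - 59 = 74.
Quantity traded falls to 74. At Q = 74 the demand price is (385 - 74)/5 = 62.2 and the supply price is (59 + 74)/7 = 19.
Deadweight loss = ½ · (62.2 - 19) · (200 - 74) = ½ · 43.2 · 126 = 2721.6.

2721.6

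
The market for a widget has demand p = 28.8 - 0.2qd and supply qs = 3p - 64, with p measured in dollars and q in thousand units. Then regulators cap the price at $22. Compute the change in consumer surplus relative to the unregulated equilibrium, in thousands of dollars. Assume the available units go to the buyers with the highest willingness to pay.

Rearranging demand gives qd = 144 - 5p. Setting quantity demanded equal to quantity supplied, 144 - 5p = 3p - 64, gives p* = 26 and q* = 14.
The ceiling of 22 is below the equilibrium price 26, so it binds.
At p = 22: qd = 144 - 5·22 = 34 and qs = 3·22 - 64 = 2.
Consumer surplus without the control is ½ · (28.8 - 26) · 14 = 19.6.
With the ceiling, 2 units are sold at 22 (assume they go to the highest-value buyers). The demand price at q = 2 is 28.4, so CS = ½ · [(28.8 - 22) + (28.4 - 22)] · 2 = 13.2.
Change in consumer surplus = 13.2 - 19.6 = -6.4.

-6.4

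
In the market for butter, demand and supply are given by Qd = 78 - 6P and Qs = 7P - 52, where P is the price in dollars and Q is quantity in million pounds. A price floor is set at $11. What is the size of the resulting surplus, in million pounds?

13

Setting quantity demanded equal to quantity supplied, 78 - 6P = 7P - 52, gives P* = 10 and Q* = 18.
Because the floor (11) lies above the market-clearing price, it is binding.
At P = 11: Qd = 78 - 6·11 = 12 and Qs = 7·11 - 52 = 25.
Surplus = Qs - Qd = 25 - 12 = 13.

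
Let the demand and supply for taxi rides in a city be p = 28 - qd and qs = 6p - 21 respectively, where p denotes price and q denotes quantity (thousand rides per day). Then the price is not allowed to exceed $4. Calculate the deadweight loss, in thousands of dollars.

Rearranging demand gives qd = 28 - p. Without the control the market clears where 28 - p = 6p - 21, i.e. p* = 7 and q* = 21.
Because the ceiling (4) lies below the market-clearing price, it is binding.
At p = 4: qd = 28 - 4 = 24 and qs = 6·4 - 21 = 3.
Quantity traded falls to 3. At q = 3 the demand price is 28 - 3 = 25 and the supply price is (21 + 3)/6 = 4.
Deadweight loss = ½ · (25 - 4) · (21 - 3) = ½ · 21 · 18 = 189.

189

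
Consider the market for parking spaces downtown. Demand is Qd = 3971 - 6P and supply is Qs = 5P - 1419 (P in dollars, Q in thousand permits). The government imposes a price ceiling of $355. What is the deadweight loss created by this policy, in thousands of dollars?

83531.25

In a free market, 3971 - 6P = 5P - 1419 gives the equilibrium P* = 490, Q* = 1031.
The ceiling of 355 is below the equilibrium price 490, so it binds.
At P = 355: Qd = 3971 - 6·355 = 1841 and Qs = 5·355 - 1419 = 356.
Quantity traded falls to 356. At Q = 356 the demand price is (3971 - 356)/6 = 602.5 and the supply price is (1419 + 356)/5 = 355.
Deadweight loss = ½ · (602.5 - 355) · (1031 - 356) = ½ · 247.5 · 675 = 83531.25.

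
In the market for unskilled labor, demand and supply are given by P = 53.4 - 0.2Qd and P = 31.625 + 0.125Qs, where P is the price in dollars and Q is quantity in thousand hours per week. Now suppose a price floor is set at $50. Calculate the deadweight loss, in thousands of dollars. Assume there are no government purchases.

Rearranging demand gives Qd = 267 - 5P; rearranging supply gives Qs = 8P - 253. Equilibrium: 267 - 5P = 8P - 253, so 520 = 13P and P* = 40, Q* = 67.
Since 50 > 40, the floor is binding.
At P = 50: Qd = 267 - 5·50 = 17 and Qs = 8·50 - 253 = 147.
Quantity traded falls to 17. At Q = 17 the demand price is (267 - 17)/5 = 50 and the supply price is (253 + 17)/8 = 33.75.
Deadweight loss = ½ · (50 - 33.75) · (67 - 17) = ½ · 16.25 · 50 = 406.25.

406.25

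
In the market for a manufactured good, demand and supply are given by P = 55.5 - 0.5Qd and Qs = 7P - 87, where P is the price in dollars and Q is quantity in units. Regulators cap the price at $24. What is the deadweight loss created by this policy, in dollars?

0

Rearranging demand gives Qd = 111 - 2P. Equilibrium: 111 - 2P = 7P - 87, so 198 = 9P and P* = 22, Q* = 67.
Since 24 is above P* = 22, the ceiling does not bind and the free-market outcome prevails.
Since the control does not bind, no trades are prevented and deadweight loss is zero.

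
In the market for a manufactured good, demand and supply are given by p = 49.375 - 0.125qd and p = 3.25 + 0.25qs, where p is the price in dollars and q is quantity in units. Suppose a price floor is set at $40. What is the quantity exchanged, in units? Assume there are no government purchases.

Rearranging demand gives qd = 395 - 8p; rearranging supply gives qs = 4p - 13. Equilibrium: 395 - 8p = 4p - 13, so 408 = 12p and p* = 34, q* = 123.
Since 40 > 34, the floor is binding.
At p = 40: qd = 395 - 8·40 = 75 and qs = 4·40 - 13 = 147.
The quantity actually transacted is the short side, demand: 75.

75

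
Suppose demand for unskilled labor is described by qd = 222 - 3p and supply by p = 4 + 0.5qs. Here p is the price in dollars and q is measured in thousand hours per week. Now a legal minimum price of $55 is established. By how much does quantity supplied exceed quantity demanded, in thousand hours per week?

45

Rearranging supply gives qs = 2p - 8. Equilibrium: 222 - 3p = 2p - 8, so 230 = 5p and p* = 46, q* = 84.
The floor of 55 is above the equilibrium price 46, so it binds.
At p = 55: qd = 222 - 3·55 = 57 and qs = 2·55 - 8 = 102.
Surplus = qs - qd = 102 - 57 = 45.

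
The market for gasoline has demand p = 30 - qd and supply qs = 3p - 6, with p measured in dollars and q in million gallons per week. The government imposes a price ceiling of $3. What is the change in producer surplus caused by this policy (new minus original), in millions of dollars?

Rearranging demand gives qd = 30 - p. Setting quantity demanded equal to quantity supplied, 30 - p = 3p - 6, gives p* = 9 and q* = 21.
Because the ceiling (3) lies below the market-clearing price, it is binding.
At p = 3: qd = 30 - 3 = 27 and qs = 3·3 - 6 = 3.
Producer surplus without the control is ½ · (9 - 2) · 21 = 73.5.
With the ceiling, producers sell 3 units at 3, so PS = ½ · (3 - 2) · 3 = 1.5.
Change in producer surplus = 1.5 - 73.5 = -72.

-72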